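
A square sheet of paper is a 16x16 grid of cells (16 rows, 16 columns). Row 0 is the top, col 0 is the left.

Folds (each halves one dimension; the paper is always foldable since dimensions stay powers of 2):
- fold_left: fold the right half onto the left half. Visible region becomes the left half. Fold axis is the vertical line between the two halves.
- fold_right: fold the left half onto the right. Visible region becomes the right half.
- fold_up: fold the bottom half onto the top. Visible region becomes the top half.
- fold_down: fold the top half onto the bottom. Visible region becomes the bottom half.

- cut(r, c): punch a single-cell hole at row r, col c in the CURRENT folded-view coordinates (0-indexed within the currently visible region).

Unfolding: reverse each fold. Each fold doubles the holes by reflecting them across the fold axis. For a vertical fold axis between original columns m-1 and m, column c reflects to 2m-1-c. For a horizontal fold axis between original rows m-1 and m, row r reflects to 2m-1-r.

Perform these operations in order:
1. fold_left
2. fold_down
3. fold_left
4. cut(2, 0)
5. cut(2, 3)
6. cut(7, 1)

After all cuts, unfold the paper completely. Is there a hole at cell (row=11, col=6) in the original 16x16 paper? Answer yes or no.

Op 1 fold_left: fold axis v@8; visible region now rows[0,16) x cols[0,8) = 16x8
Op 2 fold_down: fold axis h@8; visible region now rows[8,16) x cols[0,8) = 8x8
Op 3 fold_left: fold axis v@4; visible region now rows[8,16) x cols[0,4) = 8x4
Op 4 cut(2, 0): punch at orig (10,0); cuts so far [(10, 0)]; region rows[8,16) x cols[0,4) = 8x4
Op 5 cut(2, 3): punch at orig (10,3); cuts so far [(10, 0), (10, 3)]; region rows[8,16) x cols[0,4) = 8x4
Op 6 cut(7, 1): punch at orig (15,1); cuts so far [(10, 0), (10, 3), (15, 1)]; region rows[8,16) x cols[0,4) = 8x4
Unfold 1 (reflect across v@4): 6 holes -> [(10, 0), (10, 3), (10, 4), (10, 7), (15, 1), (15, 6)]
Unfold 2 (reflect across h@8): 12 holes -> [(0, 1), (0, 6), (5, 0), (5, 3), (5, 4), (5, 7), (10, 0), (10, 3), (10, 4), (10, 7), (15, 1), (15, 6)]
Unfold 3 (reflect across v@8): 24 holes -> [(0, 1), (0, 6), (0, 9), (0, 14), (5, 0), (5, 3), (5, 4), (5, 7), (5, 8), (5, 11), (5, 12), (5, 15), (10, 0), (10, 3), (10, 4), (10, 7), (10, 8), (10, 11), (10, 12), (10, 15), (15, 1), (15, 6), (15, 9), (15, 14)]
Holes: [(0, 1), (0, 6), (0, 9), (0, 14), (5, 0), (5, 3), (5, 4), (5, 7), (5, 8), (5, 11), (5, 12), (5, 15), (10, 0), (10, 3), (10, 4), (10, 7), (10, 8), (10, 11), (10, 12), (10, 15), (15, 1), (15, 6), (15, 9), (15, 14)]

Answer: no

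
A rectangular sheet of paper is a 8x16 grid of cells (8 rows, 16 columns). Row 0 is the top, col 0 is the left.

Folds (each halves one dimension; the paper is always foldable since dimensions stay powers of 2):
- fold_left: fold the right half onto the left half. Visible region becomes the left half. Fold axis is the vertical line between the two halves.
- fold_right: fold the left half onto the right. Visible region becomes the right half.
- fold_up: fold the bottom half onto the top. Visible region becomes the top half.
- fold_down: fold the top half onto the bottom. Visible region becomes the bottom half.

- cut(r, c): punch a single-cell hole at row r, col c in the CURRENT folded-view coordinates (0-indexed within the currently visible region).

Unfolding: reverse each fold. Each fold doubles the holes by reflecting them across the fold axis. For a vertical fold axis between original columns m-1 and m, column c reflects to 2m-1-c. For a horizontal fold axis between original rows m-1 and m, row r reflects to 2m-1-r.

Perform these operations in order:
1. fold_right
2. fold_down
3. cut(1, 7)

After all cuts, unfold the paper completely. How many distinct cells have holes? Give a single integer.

Op 1 fold_right: fold axis v@8; visible region now rows[0,8) x cols[8,16) = 8x8
Op 2 fold_down: fold axis h@4; visible region now rows[4,8) x cols[8,16) = 4x8
Op 3 cut(1, 7): punch at orig (5,15); cuts so far [(5, 15)]; region rows[4,8) x cols[8,16) = 4x8
Unfold 1 (reflect across h@4): 2 holes -> [(2, 15), (5, 15)]
Unfold 2 (reflect across v@8): 4 holes -> [(2, 0), (2, 15), (5, 0), (5, 15)]

Answer: 4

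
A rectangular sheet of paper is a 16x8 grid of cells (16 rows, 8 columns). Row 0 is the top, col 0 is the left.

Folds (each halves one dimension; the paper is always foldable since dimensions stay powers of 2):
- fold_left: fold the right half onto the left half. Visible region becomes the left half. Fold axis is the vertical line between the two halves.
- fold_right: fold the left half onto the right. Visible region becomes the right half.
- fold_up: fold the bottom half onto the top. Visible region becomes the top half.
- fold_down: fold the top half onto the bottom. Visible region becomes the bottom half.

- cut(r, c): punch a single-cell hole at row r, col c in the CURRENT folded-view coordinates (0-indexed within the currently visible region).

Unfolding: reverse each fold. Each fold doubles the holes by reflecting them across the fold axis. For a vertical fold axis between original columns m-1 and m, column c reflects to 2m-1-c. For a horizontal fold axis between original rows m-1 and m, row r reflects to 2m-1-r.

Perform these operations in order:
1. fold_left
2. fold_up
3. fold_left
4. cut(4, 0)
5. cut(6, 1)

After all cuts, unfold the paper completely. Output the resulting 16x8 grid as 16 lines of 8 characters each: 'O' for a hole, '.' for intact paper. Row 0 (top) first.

Answer: ........
........
........
........
O..OO..O
........
.OO..OO.
........
........
.OO..OO.
........
O..OO..O
........
........
........
........

Derivation:
Op 1 fold_left: fold axis v@4; visible region now rows[0,16) x cols[0,4) = 16x4
Op 2 fold_up: fold axis h@8; visible region now rows[0,8) x cols[0,4) = 8x4
Op 3 fold_left: fold axis v@2; visible region now rows[0,8) x cols[0,2) = 8x2
Op 4 cut(4, 0): punch at orig (4,0); cuts so far [(4, 0)]; region rows[0,8) x cols[0,2) = 8x2
Op 5 cut(6, 1): punch at orig (6,1); cuts so far [(4, 0), (6, 1)]; region rows[0,8) x cols[0,2) = 8x2
Unfold 1 (reflect across v@2): 4 holes -> [(4, 0), (4, 3), (6, 1), (6, 2)]
Unfold 2 (reflect across h@8): 8 holes -> [(4, 0), (4, 3), (6, 1), (6, 2), (9, 1), (9, 2), (11, 0), (11, 3)]
Unfold 3 (reflect across v@4): 16 holes -> [(4, 0), (4, 3), (4, 4), (4, 7), (6, 1), (6, 2), (6, 5), (6, 6), (9, 1), (9, 2), (9, 5), (9, 6), (11, 0), (11, 3), (11, 4), (11, 7)]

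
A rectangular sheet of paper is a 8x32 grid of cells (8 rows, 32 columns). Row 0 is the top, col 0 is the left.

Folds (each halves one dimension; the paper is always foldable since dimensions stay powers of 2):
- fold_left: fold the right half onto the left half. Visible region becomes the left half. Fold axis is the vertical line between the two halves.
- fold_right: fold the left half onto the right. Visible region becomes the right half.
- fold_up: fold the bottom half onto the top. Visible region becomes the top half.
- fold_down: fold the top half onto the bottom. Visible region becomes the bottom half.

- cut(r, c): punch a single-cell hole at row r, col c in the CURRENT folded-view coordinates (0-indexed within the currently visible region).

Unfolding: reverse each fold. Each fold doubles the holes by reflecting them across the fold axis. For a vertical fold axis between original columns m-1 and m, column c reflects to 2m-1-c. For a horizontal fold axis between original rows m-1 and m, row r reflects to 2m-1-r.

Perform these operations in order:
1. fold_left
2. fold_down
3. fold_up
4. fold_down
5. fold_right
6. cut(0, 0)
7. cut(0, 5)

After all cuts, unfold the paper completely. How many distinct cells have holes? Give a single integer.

Op 1 fold_left: fold axis v@16; visible region now rows[0,8) x cols[0,16) = 8x16
Op 2 fold_down: fold axis h@4; visible region now rows[4,8) x cols[0,16) = 4x16
Op 3 fold_up: fold axis h@6; visible region now rows[4,6) x cols[0,16) = 2x16
Op 4 fold_down: fold axis h@5; visible region now rows[5,6) x cols[0,16) = 1x16
Op 5 fold_right: fold axis v@8; visible region now rows[5,6) x cols[8,16) = 1x8
Op 6 cut(0, 0): punch at orig (5,8); cuts so far [(5, 8)]; region rows[5,6) x cols[8,16) = 1x8
Op 7 cut(0, 5): punch at orig (5,13); cuts so far [(5, 8), (5, 13)]; region rows[5,6) x cols[8,16) = 1x8
Unfold 1 (reflect across v@8): 4 holes -> [(5, 2), (5, 7), (5, 8), (5, 13)]
Unfold 2 (reflect across h@5): 8 holes -> [(4, 2), (4, 7), (4, 8), (4, 13), (5, 2), (5, 7), (5, 8), (5, 13)]
Unfold 3 (reflect across h@6): 16 holes -> [(4, 2), (4, 7), (4, 8), (4, 13), (5, 2), (5, 7), (5, 8), (5, 13), (6, 2), (6, 7), (6, 8), (6, 13), (7, 2), (7, 7), (7, 8), (7, 13)]
Unfold 4 (reflect across h@4): 32 holes -> [(0, 2), (0, 7), (0, 8), (0, 13), (1, 2), (1, 7), (1, 8), (1, 13), (2, 2), (2, 7), (2, 8), (2, 13), (3, 2), (3, 7), (3, 8), (3, 13), (4, 2), (4, 7), (4, 8), (4, 13), (5, 2), (5, 7), (5, 8), (5, 13), (6, 2), (6, 7), (6, 8), (6, 13), (7, 2), (7, 7), (7, 8), (7, 13)]
Unfold 5 (reflect across v@16): 64 holes -> [(0, 2), (0, 7), (0, 8), (0, 13), (0, 18), (0, 23), (0, 24), (0, 29), (1, 2), (1, 7), (1, 8), (1, 13), (1, 18), (1, 23), (1, 24), (1, 29), (2, 2), (2, 7), (2, 8), (2, 13), (2, 18), (2, 23), (2, 24), (2, 29), (3, 2), (3, 7), (3, 8), (3, 13), (3, 18), (3, 23), (3, 24), (3, 29), (4, 2), (4, 7), (4, 8), (4, 13), (4, 18), (4, 23), (4, 24), (4, 29), (5, 2), (5, 7), (5, 8), (5, 13), (5, 18), (5, 23), (5, 24), (5, 29), (6, 2), (6, 7), (6, 8), (6, 13), (6, 18), (6, 23), (6, 24), (6, 29), (7, 2), (7, 7), (7, 8), (7, 13), (7, 18), (7, 23), (7, 24), (7, 29)]

Answer: 64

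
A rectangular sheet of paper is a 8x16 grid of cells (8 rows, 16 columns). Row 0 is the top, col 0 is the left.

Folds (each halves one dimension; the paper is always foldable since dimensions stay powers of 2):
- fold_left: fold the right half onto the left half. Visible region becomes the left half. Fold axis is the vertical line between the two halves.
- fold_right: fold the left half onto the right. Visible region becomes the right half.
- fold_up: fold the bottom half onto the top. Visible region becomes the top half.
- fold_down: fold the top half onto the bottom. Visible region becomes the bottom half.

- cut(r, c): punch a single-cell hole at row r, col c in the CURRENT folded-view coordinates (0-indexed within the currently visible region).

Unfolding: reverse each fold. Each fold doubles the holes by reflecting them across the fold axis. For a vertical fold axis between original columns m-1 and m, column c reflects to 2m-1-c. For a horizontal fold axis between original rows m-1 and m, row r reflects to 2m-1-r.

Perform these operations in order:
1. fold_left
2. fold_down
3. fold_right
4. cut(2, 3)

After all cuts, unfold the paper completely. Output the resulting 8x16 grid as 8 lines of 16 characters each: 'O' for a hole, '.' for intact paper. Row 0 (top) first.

Answer: ................
O......OO......O
................
................
................
................
O......OO......O
................

Derivation:
Op 1 fold_left: fold axis v@8; visible region now rows[0,8) x cols[0,8) = 8x8
Op 2 fold_down: fold axis h@4; visible region now rows[4,8) x cols[0,8) = 4x8
Op 3 fold_right: fold axis v@4; visible region now rows[4,8) x cols[4,8) = 4x4
Op 4 cut(2, 3): punch at orig (6,7); cuts so far [(6, 7)]; region rows[4,8) x cols[4,8) = 4x4
Unfold 1 (reflect across v@4): 2 holes -> [(6, 0), (6, 7)]
Unfold 2 (reflect across h@4): 4 holes -> [(1, 0), (1, 7), (6, 0), (6, 7)]
Unfold 3 (reflect across v@8): 8 holes -> [(1, 0), (1, 7), (1, 8), (1, 15), (6, 0), (6, 7), (6, 8), (6, 15)]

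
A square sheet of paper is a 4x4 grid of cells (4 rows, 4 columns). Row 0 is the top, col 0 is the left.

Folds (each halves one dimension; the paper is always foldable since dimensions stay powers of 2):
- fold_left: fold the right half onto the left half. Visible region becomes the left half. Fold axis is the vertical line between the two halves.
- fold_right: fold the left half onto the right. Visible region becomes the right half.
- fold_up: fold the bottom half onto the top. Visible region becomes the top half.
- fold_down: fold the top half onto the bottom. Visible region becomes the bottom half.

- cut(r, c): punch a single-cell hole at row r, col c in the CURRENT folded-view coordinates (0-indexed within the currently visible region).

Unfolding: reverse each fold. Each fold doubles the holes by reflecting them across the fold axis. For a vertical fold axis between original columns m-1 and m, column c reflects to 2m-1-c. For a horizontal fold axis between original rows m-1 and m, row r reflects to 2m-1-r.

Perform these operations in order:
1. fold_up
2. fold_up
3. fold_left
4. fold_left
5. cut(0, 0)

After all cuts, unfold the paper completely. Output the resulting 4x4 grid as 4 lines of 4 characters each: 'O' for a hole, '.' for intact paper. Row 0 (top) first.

Op 1 fold_up: fold axis h@2; visible region now rows[0,2) x cols[0,4) = 2x4
Op 2 fold_up: fold axis h@1; visible region now rows[0,1) x cols[0,4) = 1x4
Op 3 fold_left: fold axis v@2; visible region now rows[0,1) x cols[0,2) = 1x2
Op 4 fold_left: fold axis v@1; visible region now rows[0,1) x cols[0,1) = 1x1
Op 5 cut(0, 0): punch at orig (0,0); cuts so far [(0, 0)]; region rows[0,1) x cols[0,1) = 1x1
Unfold 1 (reflect across v@1): 2 holes -> [(0, 0), (0, 1)]
Unfold 2 (reflect across v@2): 4 holes -> [(0, 0), (0, 1), (0, 2), (0, 3)]
Unfold 3 (reflect across h@1): 8 holes -> [(0, 0), (0, 1), (0, 2), (0, 3), (1, 0), (1, 1), (1, 2), (1, 3)]
Unfold 4 (reflect across h@2): 16 holes -> [(0, 0), (0, 1), (0, 2), (0, 3), (1, 0), (1, 1), (1, 2), (1, 3), (2, 0), (2, 1), (2, 2), (2, 3), (3, 0), (3, 1), (3, 2), (3, 3)]

Answer: OOOO
OOOO
OOOO
OOOO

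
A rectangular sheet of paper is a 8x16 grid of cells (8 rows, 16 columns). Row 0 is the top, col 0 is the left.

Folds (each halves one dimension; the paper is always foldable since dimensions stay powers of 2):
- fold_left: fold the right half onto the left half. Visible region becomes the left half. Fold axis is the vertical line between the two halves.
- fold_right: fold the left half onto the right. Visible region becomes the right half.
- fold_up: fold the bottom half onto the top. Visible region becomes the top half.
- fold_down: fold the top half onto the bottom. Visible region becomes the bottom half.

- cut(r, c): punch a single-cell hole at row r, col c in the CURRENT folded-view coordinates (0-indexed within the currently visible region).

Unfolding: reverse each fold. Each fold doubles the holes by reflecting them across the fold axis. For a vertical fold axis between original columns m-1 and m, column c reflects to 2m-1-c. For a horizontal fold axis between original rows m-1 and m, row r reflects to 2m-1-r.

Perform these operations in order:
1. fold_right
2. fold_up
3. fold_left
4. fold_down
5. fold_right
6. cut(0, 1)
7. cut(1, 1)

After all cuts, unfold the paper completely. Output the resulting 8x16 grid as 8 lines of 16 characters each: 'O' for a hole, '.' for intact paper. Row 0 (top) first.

Answer: O..OO..OO..OO..O
O..OO..OO..OO..O
O..OO..OO..OO..O
O..OO..OO..OO..O
O..OO..OO..OO..O
O..OO..OO..OO..O
O..OO..OO..OO..O
O..OO..OO..OO..O

Derivation:
Op 1 fold_right: fold axis v@8; visible region now rows[0,8) x cols[8,16) = 8x8
Op 2 fold_up: fold axis h@4; visible region now rows[0,4) x cols[8,16) = 4x8
Op 3 fold_left: fold axis v@12; visible region now rows[0,4) x cols[8,12) = 4x4
Op 4 fold_down: fold axis h@2; visible region now rows[2,4) x cols[8,12) = 2x4
Op 5 fold_right: fold axis v@10; visible region now rows[2,4) x cols[10,12) = 2x2
Op 6 cut(0, 1): punch at orig (2,11); cuts so far [(2, 11)]; region rows[2,4) x cols[10,12) = 2x2
Op 7 cut(1, 1): punch at orig (3,11); cuts so far [(2, 11), (3, 11)]; region rows[2,4) x cols[10,12) = 2x2
Unfold 1 (reflect across v@10): 4 holes -> [(2, 8), (2, 11), (3, 8), (3, 11)]
Unfold 2 (reflect across h@2): 8 holes -> [(0, 8), (0, 11), (1, 8), (1, 11), (2, 8), (2, 11), (3, 8), (3, 11)]
Unfold 3 (reflect across v@12): 16 holes -> [(0, 8), (0, 11), (0, 12), (0, 15), (1, 8), (1, 11), (1, 12), (1, 15), (2, 8), (2, 11), (2, 12), (2, 15), (3, 8), (3, 11), (3, 12), (3, 15)]
Unfold 4 (reflect across h@4): 32 holes -> [(0, 8), (0, 11), (0, 12), (0, 15), (1, 8), (1, 11), (1, 12), (1, 15), (2, 8), (2, 11), (2, 12), (2, 15), (3, 8), (3, 11), (3, 12), (3, 15), (4, 8), (4, 11), (4, 12), (4, 15), (5, 8), (5, 11), (5, 12), (5, 15), (6, 8), (6, 11), (6, 12), (6, 15), (7, 8), (7, 11), (7, 12), (7, 15)]
Unfold 5 (reflect across v@8): 64 holes -> [(0, 0), (0, 3), (0, 4), (0, 7), (0, 8), (0, 11), (0, 12), (0, 15), (1, 0), (1, 3), (1, 4), (1, 7), (1, 8), (1, 11), (1, 12), (1, 15), (2, 0), (2, 3), (2, 4), (2, 7), (2, 8), (2, 11), (2, 12), (2, 15), (3, 0), (3, 3), (3, 4), (3, 7), (3, 8), (3, 11), (3, 12), (3, 15), (4, 0), (4, 3), (4, 4), (4, 7), (4, 8), (4, 11), (4, 12), (4, 15), (5, 0), (5, 3), (5, 4), (5, 7), (5, 8), (5, 11), (5, 12), (5, 15), (6, 0), (6, 3), (6, 4), (6, 7), (6, 8), (6, 11), (6, 12), (6, 15), (7, 0), (7, 3), (7, 4), (7, 7), (7, 8), (7, 11), (7, 12), (7, 15)]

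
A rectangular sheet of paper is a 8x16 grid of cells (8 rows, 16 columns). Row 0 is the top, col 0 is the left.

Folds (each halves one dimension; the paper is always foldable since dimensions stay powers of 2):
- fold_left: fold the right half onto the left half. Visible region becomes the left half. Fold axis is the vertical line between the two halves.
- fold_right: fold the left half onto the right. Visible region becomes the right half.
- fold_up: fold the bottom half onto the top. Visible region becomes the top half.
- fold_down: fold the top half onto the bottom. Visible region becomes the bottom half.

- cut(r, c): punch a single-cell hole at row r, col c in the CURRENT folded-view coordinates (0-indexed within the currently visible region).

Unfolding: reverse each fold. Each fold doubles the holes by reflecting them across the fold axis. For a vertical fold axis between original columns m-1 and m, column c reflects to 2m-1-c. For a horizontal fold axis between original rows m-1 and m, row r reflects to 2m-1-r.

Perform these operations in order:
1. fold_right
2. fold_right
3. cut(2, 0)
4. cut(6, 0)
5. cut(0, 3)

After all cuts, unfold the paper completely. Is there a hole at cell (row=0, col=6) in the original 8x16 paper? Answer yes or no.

Answer: no

Derivation:
Op 1 fold_right: fold axis v@8; visible region now rows[0,8) x cols[8,16) = 8x8
Op 2 fold_right: fold axis v@12; visible region now rows[0,8) x cols[12,16) = 8x4
Op 3 cut(2, 0): punch at orig (2,12); cuts so far [(2, 12)]; region rows[0,8) x cols[12,16) = 8x4
Op 4 cut(6, 0): punch at orig (6,12); cuts so far [(2, 12), (6, 12)]; region rows[0,8) x cols[12,16) = 8x4
Op 5 cut(0, 3): punch at orig (0,15); cuts so far [(0, 15), (2, 12), (6, 12)]; region rows[0,8) x cols[12,16) = 8x4
Unfold 1 (reflect across v@12): 6 holes -> [(0, 8), (0, 15), (2, 11), (2, 12), (6, 11), (6, 12)]
Unfold 2 (reflect across v@8): 12 holes -> [(0, 0), (0, 7), (0, 8), (0, 15), (2, 3), (2, 4), (2, 11), (2, 12), (6, 3), (6, 4), (6, 11), (6, 12)]
Holes: [(0, 0), (0, 7), (0, 8), (0, 15), (2, 3), (2, 4), (2, 11), (2, 12), (6, 3), (6, 4), (6, 11), (6, 12)]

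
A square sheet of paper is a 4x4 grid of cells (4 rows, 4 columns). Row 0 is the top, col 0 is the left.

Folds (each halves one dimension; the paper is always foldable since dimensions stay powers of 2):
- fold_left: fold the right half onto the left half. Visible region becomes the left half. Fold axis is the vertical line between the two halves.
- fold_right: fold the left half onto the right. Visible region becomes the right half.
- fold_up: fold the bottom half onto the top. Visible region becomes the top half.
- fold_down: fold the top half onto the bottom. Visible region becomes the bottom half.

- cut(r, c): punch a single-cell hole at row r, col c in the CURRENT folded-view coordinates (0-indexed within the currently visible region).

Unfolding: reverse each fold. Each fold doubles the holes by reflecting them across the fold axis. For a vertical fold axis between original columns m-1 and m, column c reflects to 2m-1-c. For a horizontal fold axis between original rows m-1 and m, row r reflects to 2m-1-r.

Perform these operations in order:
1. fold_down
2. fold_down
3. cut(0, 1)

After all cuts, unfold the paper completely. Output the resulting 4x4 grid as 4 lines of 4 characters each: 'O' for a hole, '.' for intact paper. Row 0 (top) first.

Answer: .O..
.O..
.O..
.O..

Derivation:
Op 1 fold_down: fold axis h@2; visible region now rows[2,4) x cols[0,4) = 2x4
Op 2 fold_down: fold axis h@3; visible region now rows[3,4) x cols[0,4) = 1x4
Op 3 cut(0, 1): punch at orig (3,1); cuts so far [(3, 1)]; region rows[3,4) x cols[0,4) = 1x4
Unfold 1 (reflect across h@3): 2 holes -> [(2, 1), (3, 1)]
Unfold 2 (reflect across h@2): 4 holes -> [(0, 1), (1, 1), (2, 1), (3, 1)]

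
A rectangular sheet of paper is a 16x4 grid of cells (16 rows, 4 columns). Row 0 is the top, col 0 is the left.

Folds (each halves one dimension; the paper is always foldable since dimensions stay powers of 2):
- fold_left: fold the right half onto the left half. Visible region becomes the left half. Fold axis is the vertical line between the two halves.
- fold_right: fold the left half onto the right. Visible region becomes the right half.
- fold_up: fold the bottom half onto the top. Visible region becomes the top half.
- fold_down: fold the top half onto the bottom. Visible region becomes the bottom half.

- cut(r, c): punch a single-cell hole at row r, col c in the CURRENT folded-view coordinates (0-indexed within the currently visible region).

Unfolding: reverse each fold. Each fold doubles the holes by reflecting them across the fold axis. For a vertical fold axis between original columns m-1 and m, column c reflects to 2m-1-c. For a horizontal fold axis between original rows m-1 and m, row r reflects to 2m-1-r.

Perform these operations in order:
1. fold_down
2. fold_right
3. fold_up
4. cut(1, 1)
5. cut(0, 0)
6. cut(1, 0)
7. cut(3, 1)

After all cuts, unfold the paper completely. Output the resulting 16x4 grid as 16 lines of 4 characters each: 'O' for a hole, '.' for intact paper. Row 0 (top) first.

Answer: .OO.
OOOO
....
O..O
O..O
....
OOOO
.OO.
.OO.
OOOO
....
O..O
O..O
....
OOOO
.OO.

Derivation:
Op 1 fold_down: fold axis h@8; visible region now rows[8,16) x cols[0,4) = 8x4
Op 2 fold_right: fold axis v@2; visible region now rows[8,16) x cols[2,4) = 8x2
Op 3 fold_up: fold axis h@12; visible region now rows[8,12) x cols[2,4) = 4x2
Op 4 cut(1, 1): punch at orig (9,3); cuts so far [(9, 3)]; region rows[8,12) x cols[2,4) = 4x2
Op 5 cut(0, 0): punch at orig (8,2); cuts so far [(8, 2), (9, 3)]; region rows[8,12) x cols[2,4) = 4x2
Op 6 cut(1, 0): punch at orig (9,2); cuts so far [(8, 2), (9, 2), (9, 3)]; region rows[8,12) x cols[2,4) = 4x2
Op 7 cut(3, 1): punch at orig (11,3); cuts so far [(8, 2), (9, 2), (9, 3), (11, 3)]; region rows[8,12) x cols[2,4) = 4x2
Unfold 1 (reflect across h@12): 8 holes -> [(8, 2), (9, 2), (9, 3), (11, 3), (12, 3), (14, 2), (14, 3), (15, 2)]
Unfold 2 (reflect across v@2): 16 holes -> [(8, 1), (8, 2), (9, 0), (9, 1), (9, 2), (9, 3), (11, 0), (11, 3), (12, 0), (12, 3), (14, 0), (14, 1), (14, 2), (14, 3), (15, 1), (15, 2)]
Unfold 3 (reflect across h@8): 32 holes -> [(0, 1), (0, 2), (1, 0), (1, 1), (1, 2), (1, 3), (3, 0), (3, 3), (4, 0), (4, 3), (6, 0), (6, 1), (6, 2), (6, 3), (7, 1), (7, 2), (8, 1), (8, 2), (9, 0), (9, 1), (9, 2), (9, 3), (11, 0), (11, 3), (12, 0), (12, 3), (14, 0), (14, 1), (14, 2), (14, 3), (15, 1), (15, 2)]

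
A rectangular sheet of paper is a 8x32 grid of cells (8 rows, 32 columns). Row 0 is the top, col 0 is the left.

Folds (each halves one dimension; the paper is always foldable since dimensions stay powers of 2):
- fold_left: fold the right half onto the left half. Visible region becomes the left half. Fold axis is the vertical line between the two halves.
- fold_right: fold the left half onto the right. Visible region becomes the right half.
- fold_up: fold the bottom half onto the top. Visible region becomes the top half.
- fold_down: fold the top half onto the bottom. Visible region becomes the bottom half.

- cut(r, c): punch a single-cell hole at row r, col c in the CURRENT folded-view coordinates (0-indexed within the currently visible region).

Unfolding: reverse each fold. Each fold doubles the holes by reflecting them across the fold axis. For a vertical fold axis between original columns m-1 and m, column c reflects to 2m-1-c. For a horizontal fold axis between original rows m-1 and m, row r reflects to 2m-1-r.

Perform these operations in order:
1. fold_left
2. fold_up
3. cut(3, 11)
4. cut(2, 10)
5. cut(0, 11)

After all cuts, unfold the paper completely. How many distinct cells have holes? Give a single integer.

Answer: 12

Derivation:
Op 1 fold_left: fold axis v@16; visible region now rows[0,8) x cols[0,16) = 8x16
Op 2 fold_up: fold axis h@4; visible region now rows[0,4) x cols[0,16) = 4x16
Op 3 cut(3, 11): punch at orig (3,11); cuts so far [(3, 11)]; region rows[0,4) x cols[0,16) = 4x16
Op 4 cut(2, 10): punch at orig (2,10); cuts so far [(2, 10), (3, 11)]; region rows[0,4) x cols[0,16) = 4x16
Op 5 cut(0, 11): punch at orig (0,11); cuts so far [(0, 11), (2, 10), (3, 11)]; region rows[0,4) x cols[0,16) = 4x16
Unfold 1 (reflect across h@4): 6 holes -> [(0, 11), (2, 10), (3, 11), (4, 11), (5, 10), (7, 11)]
Unfold 2 (reflect across v@16): 12 holes -> [(0, 11), (0, 20), (2, 10), (2, 21), (3, 11), (3, 20), (4, 11), (4, 20), (5, 10), (5, 21), (7, 11), (7, 20)]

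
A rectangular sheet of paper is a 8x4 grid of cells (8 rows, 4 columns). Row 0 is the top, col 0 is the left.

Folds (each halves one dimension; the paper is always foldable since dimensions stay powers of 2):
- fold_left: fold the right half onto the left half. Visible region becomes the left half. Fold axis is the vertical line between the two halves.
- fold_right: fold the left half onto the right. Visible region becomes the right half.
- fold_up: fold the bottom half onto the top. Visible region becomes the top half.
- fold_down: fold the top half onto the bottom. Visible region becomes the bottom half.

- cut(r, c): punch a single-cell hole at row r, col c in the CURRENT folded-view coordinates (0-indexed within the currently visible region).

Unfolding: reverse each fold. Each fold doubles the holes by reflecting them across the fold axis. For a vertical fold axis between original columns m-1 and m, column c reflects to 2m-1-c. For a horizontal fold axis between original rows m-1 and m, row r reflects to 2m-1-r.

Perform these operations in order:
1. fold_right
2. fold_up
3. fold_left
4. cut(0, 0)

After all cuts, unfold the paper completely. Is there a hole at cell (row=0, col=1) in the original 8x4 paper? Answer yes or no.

Op 1 fold_right: fold axis v@2; visible region now rows[0,8) x cols[2,4) = 8x2
Op 2 fold_up: fold axis h@4; visible region now rows[0,4) x cols[2,4) = 4x2
Op 3 fold_left: fold axis v@3; visible region now rows[0,4) x cols[2,3) = 4x1
Op 4 cut(0, 0): punch at orig (0,2); cuts so far [(0, 2)]; region rows[0,4) x cols[2,3) = 4x1
Unfold 1 (reflect across v@3): 2 holes -> [(0, 2), (0, 3)]
Unfold 2 (reflect across h@4): 4 holes -> [(0, 2), (0, 3), (7, 2), (7, 3)]
Unfold 3 (reflect across v@2): 8 holes -> [(0, 0), (0, 1), (0, 2), (0, 3), (7, 0), (7, 1), (7, 2), (7, 3)]
Holes: [(0, 0), (0, 1), (0, 2), (0, 3), (7, 0), (7, 1), (7, 2), (7, 3)]

Answer: yes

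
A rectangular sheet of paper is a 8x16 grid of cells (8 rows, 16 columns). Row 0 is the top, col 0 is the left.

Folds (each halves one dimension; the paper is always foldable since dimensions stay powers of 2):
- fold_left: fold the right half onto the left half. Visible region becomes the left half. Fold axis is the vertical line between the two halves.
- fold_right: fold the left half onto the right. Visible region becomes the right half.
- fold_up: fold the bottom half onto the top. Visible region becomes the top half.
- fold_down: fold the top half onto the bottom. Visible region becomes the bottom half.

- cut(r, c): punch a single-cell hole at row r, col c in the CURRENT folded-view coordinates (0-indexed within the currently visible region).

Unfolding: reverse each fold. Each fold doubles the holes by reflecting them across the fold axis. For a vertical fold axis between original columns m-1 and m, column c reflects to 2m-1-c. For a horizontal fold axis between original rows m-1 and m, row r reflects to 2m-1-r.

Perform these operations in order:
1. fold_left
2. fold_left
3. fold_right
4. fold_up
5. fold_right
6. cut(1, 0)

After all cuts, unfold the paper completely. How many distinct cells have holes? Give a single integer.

Answer: 32

Derivation:
Op 1 fold_left: fold axis v@8; visible region now rows[0,8) x cols[0,8) = 8x8
Op 2 fold_left: fold axis v@4; visible region now rows[0,8) x cols[0,4) = 8x4
Op 3 fold_right: fold axis v@2; visible region now rows[0,8) x cols[2,4) = 8x2
Op 4 fold_up: fold axis h@4; visible region now rows[0,4) x cols[2,4) = 4x2
Op 5 fold_right: fold axis v@3; visible region now rows[0,4) x cols[3,4) = 4x1
Op 6 cut(1, 0): punch at orig (1,3); cuts so far [(1, 3)]; region rows[0,4) x cols[3,4) = 4x1
Unfold 1 (reflect across v@3): 2 holes -> [(1, 2), (1, 3)]
Unfold 2 (reflect across h@4): 4 holes -> [(1, 2), (1, 3), (6, 2), (6, 3)]
Unfold 3 (reflect across v@2): 8 holes -> [(1, 0), (1, 1), (1, 2), (1, 3), (6, 0), (6, 1), (6, 2), (6, 3)]
Unfold 4 (reflect across v@4): 16 holes -> [(1, 0), (1, 1), (1, 2), (1, 3), (1, 4), (1, 5), (1, 6), (1, 7), (6, 0), (6, 1), (6, 2), (6, 3), (6, 4), (6, 5), (6, 6), (6, 7)]
Unfold 5 (reflect across v@8): 32 holes -> [(1, 0), (1, 1), (1, 2), (1, 3), (1, 4), (1, 5), (1, 6), (1, 7), (1, 8), (1, 9), (1, 10), (1, 11), (1, 12), (1, 13), (1, 14), (1, 15), (6, 0), (6, 1), (6, 2), (6, 3), (6, 4), (6, 5), (6, 6), (6, 7), (6, 8), (6, 9), (6, 10), (6, 11), (6, 12), (6, 13), (6, 14), (6, 15)]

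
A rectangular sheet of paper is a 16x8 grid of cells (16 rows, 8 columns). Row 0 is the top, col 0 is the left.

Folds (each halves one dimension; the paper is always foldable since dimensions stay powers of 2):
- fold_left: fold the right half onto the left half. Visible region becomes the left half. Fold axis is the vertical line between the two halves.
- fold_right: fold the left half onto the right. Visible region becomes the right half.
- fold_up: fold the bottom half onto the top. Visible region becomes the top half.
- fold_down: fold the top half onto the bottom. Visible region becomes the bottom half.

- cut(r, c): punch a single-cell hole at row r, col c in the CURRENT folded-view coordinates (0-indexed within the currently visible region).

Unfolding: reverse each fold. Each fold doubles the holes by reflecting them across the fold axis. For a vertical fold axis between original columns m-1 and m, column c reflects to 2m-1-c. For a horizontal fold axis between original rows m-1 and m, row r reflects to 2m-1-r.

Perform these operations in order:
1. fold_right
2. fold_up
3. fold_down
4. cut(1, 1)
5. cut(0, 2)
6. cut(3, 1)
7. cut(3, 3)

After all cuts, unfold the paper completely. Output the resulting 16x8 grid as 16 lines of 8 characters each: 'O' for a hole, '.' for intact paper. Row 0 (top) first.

Op 1 fold_right: fold axis v@4; visible region now rows[0,16) x cols[4,8) = 16x4
Op 2 fold_up: fold axis h@8; visible region now rows[0,8) x cols[4,8) = 8x4
Op 3 fold_down: fold axis h@4; visible region now rows[4,8) x cols[4,8) = 4x4
Op 4 cut(1, 1): punch at orig (5,5); cuts so far [(5, 5)]; region rows[4,8) x cols[4,8) = 4x4
Op 5 cut(0, 2): punch at orig (4,6); cuts so far [(4, 6), (5, 5)]; region rows[4,8) x cols[4,8) = 4x4
Op 6 cut(3, 1): punch at orig (7,5); cuts so far [(4, 6), (5, 5), (7, 5)]; region rows[4,8) x cols[4,8) = 4x4
Op 7 cut(3, 3): punch at orig (7,7); cuts so far [(4, 6), (5, 5), (7, 5), (7, 7)]; region rows[4,8) x cols[4,8) = 4x4
Unfold 1 (reflect across h@4): 8 holes -> [(0, 5), (0, 7), (2, 5), (3, 6), (4, 6), (5, 5), (7, 5), (7, 7)]
Unfold 2 (reflect across h@8): 16 holes -> [(0, 5), (0, 7), (2, 5), (3, 6), (4, 6), (5, 5), (7, 5), (7, 7), (8, 5), (8, 7), (10, 5), (11, 6), (12, 6), (13, 5), (15, 5), (15, 7)]
Unfold 3 (reflect across v@4): 32 holes -> [(0, 0), (0, 2), (0, 5), (0, 7), (2, 2), (2, 5), (3, 1), (3, 6), (4, 1), (4, 6), (5, 2), (5, 5), (7, 0), (7, 2), (7, 5), (7, 7), (8, 0), (8, 2), (8, 5), (8, 7), (10, 2), (10, 5), (11, 1), (11, 6), (12, 1), (12, 6), (13, 2), (13, 5), (15, 0), (15, 2), (15, 5), (15, 7)]

Answer: O.O..O.O
........
..O..O..
.O....O.
.O....O.
..O..O..
........
O.O..O.O
O.O..O.O
........
..O..O..
.O....O.
.O....O.
..O..O..
........
O.O..O.O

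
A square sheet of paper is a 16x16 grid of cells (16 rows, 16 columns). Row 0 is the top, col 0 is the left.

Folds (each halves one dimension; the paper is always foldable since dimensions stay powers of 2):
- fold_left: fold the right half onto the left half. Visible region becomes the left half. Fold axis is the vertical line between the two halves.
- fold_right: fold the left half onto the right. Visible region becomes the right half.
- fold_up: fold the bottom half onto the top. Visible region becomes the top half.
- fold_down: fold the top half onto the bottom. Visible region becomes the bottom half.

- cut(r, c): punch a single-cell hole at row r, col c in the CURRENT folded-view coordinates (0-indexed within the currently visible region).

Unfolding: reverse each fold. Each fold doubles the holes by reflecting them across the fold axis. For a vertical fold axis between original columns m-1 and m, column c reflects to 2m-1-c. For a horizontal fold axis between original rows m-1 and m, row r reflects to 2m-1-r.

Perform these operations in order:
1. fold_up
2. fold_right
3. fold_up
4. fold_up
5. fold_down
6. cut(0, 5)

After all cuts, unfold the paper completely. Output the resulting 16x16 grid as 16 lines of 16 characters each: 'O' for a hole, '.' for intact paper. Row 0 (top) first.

Op 1 fold_up: fold axis h@8; visible region now rows[0,8) x cols[0,16) = 8x16
Op 2 fold_right: fold axis v@8; visible region now rows[0,8) x cols[8,16) = 8x8
Op 3 fold_up: fold axis h@4; visible region now rows[0,4) x cols[8,16) = 4x8
Op 4 fold_up: fold axis h@2; visible region now rows[0,2) x cols[8,16) = 2x8
Op 5 fold_down: fold axis h@1; visible region now rows[1,2) x cols[8,16) = 1x8
Op 6 cut(0, 5): punch at orig (1,13); cuts so far [(1, 13)]; region rows[1,2) x cols[8,16) = 1x8
Unfold 1 (reflect across h@1): 2 holes -> [(0, 13), (1, 13)]
Unfold 2 (reflect across h@2): 4 holes -> [(0, 13), (1, 13), (2, 13), (3, 13)]
Unfold 3 (reflect across h@4): 8 holes -> [(0, 13), (1, 13), (2, 13), (3, 13), (4, 13), (5, 13), (6, 13), (7, 13)]
Unfold 4 (reflect across v@8): 16 holes -> [(0, 2), (0, 13), (1, 2), (1, 13), (2, 2), (2, 13), (3, 2), (3, 13), (4, 2), (4, 13), (5, 2), (5, 13), (6, 2), (6, 13), (7, 2), (7, 13)]
Unfold 5 (reflect across h@8): 32 holes -> [(0, 2), (0, 13), (1, 2), (1, 13), (2, 2), (2, 13), (3, 2), (3, 13), (4, 2), (4, 13), (5, 2), (5, 13), (6, 2), (6, 13), (7, 2), (7, 13), (8, 2), (8, 13), (9, 2), (9, 13), (10, 2), (10, 13), (11, 2), (11, 13), (12, 2), (12, 13), (13, 2), (13, 13), (14, 2), (14, 13), (15, 2), (15, 13)]

Answer: ..O..........O..
..O..........O..
..O..........O..
..O..........O..
..O..........O..
..O..........O..
..O..........O..
..O..........O..
..O..........O..
..O..........O..
..O..........O..
..O..........O..
..O..........O..
..O..........O..
..O..........O..
..O..........O..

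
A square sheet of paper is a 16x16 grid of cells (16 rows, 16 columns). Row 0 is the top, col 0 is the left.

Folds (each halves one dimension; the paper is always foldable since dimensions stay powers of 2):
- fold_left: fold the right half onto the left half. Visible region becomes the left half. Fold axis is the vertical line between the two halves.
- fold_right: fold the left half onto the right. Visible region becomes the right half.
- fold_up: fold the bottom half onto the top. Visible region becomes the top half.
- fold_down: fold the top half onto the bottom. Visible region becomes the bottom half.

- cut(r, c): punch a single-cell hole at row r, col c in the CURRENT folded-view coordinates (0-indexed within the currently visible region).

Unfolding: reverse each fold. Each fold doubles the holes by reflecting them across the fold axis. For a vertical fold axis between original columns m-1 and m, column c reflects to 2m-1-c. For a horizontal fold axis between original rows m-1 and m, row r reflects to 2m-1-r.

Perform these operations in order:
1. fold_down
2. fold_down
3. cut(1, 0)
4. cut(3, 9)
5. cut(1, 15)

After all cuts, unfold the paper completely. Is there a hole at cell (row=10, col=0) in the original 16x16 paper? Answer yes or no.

Op 1 fold_down: fold axis h@8; visible region now rows[8,16) x cols[0,16) = 8x16
Op 2 fold_down: fold axis h@12; visible region now rows[12,16) x cols[0,16) = 4x16
Op 3 cut(1, 0): punch at orig (13,0); cuts so far [(13, 0)]; region rows[12,16) x cols[0,16) = 4x16
Op 4 cut(3, 9): punch at orig (15,9); cuts so far [(13, 0), (15, 9)]; region rows[12,16) x cols[0,16) = 4x16
Op 5 cut(1, 15): punch at orig (13,15); cuts so far [(13, 0), (13, 15), (15, 9)]; region rows[12,16) x cols[0,16) = 4x16
Unfold 1 (reflect across h@12): 6 holes -> [(8, 9), (10, 0), (10, 15), (13, 0), (13, 15), (15, 9)]
Unfold 2 (reflect across h@8): 12 holes -> [(0, 9), (2, 0), (2, 15), (5, 0), (5, 15), (7, 9), (8, 9), (10, 0), (10, 15), (13, 0), (13, 15), (15, 9)]
Holes: [(0, 9), (2, 0), (2, 15), (5, 0), (5, 15), (7, 9), (8, 9), (10, 0), (10, 15), (13, 0), (13, 15), (15, 9)]

Answer: yes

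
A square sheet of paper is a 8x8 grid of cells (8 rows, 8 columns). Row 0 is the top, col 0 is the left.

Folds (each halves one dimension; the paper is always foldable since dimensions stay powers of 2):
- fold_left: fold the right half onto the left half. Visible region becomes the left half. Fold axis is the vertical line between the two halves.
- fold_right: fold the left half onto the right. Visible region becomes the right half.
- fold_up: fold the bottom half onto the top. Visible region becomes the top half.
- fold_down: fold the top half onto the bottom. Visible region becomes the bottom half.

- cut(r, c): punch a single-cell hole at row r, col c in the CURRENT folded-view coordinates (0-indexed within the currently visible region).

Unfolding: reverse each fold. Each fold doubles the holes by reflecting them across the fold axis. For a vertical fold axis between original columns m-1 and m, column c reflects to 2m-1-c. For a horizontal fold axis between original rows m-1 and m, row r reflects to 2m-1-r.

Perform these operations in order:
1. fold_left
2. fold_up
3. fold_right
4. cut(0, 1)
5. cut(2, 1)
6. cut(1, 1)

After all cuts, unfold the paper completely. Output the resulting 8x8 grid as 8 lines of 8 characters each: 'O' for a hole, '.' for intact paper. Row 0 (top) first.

Op 1 fold_left: fold axis v@4; visible region now rows[0,8) x cols[0,4) = 8x4
Op 2 fold_up: fold axis h@4; visible region now rows[0,4) x cols[0,4) = 4x4
Op 3 fold_right: fold axis v@2; visible region now rows[0,4) x cols[2,4) = 4x2
Op 4 cut(0, 1): punch at orig (0,3); cuts so far [(0, 3)]; region rows[0,4) x cols[2,4) = 4x2
Op 5 cut(2, 1): punch at orig (2,3); cuts so far [(0, 3), (2, 3)]; region rows[0,4) x cols[2,4) = 4x2
Op 6 cut(1, 1): punch at orig (1,3); cuts so far [(0, 3), (1, 3), (2, 3)]; region rows[0,4) x cols[2,4) = 4x2
Unfold 1 (reflect across v@2): 6 holes -> [(0, 0), (0, 3), (1, 0), (1, 3), (2, 0), (2, 3)]
Unfold 2 (reflect across h@4): 12 holes -> [(0, 0), (0, 3), (1, 0), (1, 3), (2, 0), (2, 3), (5, 0), (5, 3), (6, 0), (6, 3), (7, 0), (7, 3)]
Unfold 3 (reflect across v@4): 24 holes -> [(0, 0), (0, 3), (0, 4), (0, 7), (1, 0), (1, 3), (1, 4), (1, 7), (2, 0), (2, 3), (2, 4), (2, 7), (5, 0), (5, 3), (5, 4), (5, 7), (6, 0), (6, 3), (6, 4), (6, 7), (7, 0), (7, 3), (7, 4), (7, 7)]

Answer: O..OO..O
O..OO..O
O..OO..O
........
........
O..OO..O
O..OO..O
O..OO..O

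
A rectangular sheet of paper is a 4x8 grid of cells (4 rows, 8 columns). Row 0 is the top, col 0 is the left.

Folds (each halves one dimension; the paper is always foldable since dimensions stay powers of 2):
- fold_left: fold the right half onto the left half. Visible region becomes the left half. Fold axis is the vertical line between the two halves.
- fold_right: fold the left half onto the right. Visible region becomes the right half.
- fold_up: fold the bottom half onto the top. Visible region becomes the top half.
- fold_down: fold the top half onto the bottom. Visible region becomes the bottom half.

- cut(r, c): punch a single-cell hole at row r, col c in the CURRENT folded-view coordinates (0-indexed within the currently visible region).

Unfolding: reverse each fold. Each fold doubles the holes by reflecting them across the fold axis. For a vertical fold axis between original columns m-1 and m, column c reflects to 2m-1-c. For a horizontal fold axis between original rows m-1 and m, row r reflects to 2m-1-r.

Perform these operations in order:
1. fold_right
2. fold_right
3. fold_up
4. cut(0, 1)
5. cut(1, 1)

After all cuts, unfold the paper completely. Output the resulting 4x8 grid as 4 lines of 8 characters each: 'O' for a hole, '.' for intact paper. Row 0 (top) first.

Answer: O..OO..O
O..OO..O
O..OO..O
O..OO..O

Derivation:
Op 1 fold_right: fold axis v@4; visible region now rows[0,4) x cols[4,8) = 4x4
Op 2 fold_right: fold axis v@6; visible region now rows[0,4) x cols[6,8) = 4x2
Op 3 fold_up: fold axis h@2; visible region now rows[0,2) x cols[6,8) = 2x2
Op 4 cut(0, 1): punch at orig (0,7); cuts so far [(0, 7)]; region rows[0,2) x cols[6,8) = 2x2
Op 5 cut(1, 1): punch at orig (1,7); cuts so far [(0, 7), (1, 7)]; region rows[0,2) x cols[6,8) = 2x2
Unfold 1 (reflect across h@2): 4 holes -> [(0, 7), (1, 7), (2, 7), (3, 7)]
Unfold 2 (reflect across v@6): 8 holes -> [(0, 4), (0, 7), (1, 4), (1, 7), (2, 4), (2, 7), (3, 4), (3, 7)]
Unfold 3 (reflect across v@4): 16 holes -> [(0, 0), (0, 3), (0, 4), (0, 7), (1, 0), (1, 3), (1, 4), (1, 7), (2, 0), (2, 3), (2, 4), (2, 7), (3, 0), (3, 3), (3, 4), (3, 7)]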